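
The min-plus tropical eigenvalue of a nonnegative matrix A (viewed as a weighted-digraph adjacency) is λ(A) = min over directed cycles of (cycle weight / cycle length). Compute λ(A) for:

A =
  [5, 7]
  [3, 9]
λ(A) = 5

Enumerate directed cycles and compute their means (weight / length). Sample:
  cycle 0 → 0: weight = 5, length = 1, mean = 5/1 ≈ 5.000
  cycle 1 → 1: weight = 9, length = 1, mean = 9/1 ≈ 9.000
  cycle 0 → 1 → 0: weight = 10, length = 2, mean = 10/2 ≈ 5.000
  cycle 1 → 0 → 1: weight = 10, length = 2, mean = 10/2 ≈ 5.000
Minimum mean = 5.000, attained e.g. along the cycle 0 → 0 with weight 5 and length 1. So λ(A) = 5/1 = 5.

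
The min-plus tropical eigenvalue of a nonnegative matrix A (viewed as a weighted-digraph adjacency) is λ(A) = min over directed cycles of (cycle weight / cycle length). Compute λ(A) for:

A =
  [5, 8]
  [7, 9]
λ(A) = 5

Enumerate directed cycles and compute their means (weight / length). Sample:
  cycle 0 → 0: weight = 5, length = 1, mean = 5/1 ≈ 5.000
  cycle 1 → 1: weight = 9, length = 1, mean = 9/1 ≈ 9.000
  cycle 0 → 1 → 0: weight = 15, length = 2, mean = 15/2 ≈ 7.500
  cycle 1 → 0 → 1: weight = 15, length = 2, mean = 15/2 ≈ 7.500
Minimum mean = 5.000, attained e.g. along the cycle 0 → 0 with weight 5 and length 1. So λ(A) = 5/1 = 5.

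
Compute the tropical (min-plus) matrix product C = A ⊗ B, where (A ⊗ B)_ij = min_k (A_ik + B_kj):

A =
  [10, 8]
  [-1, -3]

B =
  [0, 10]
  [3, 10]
A ⊗ B =
  [10, 18]
  [-1, 7]

Apply the min-plus product entry-by-entry:
  C[0][0] = min over k of (A[0][0] + B[0][0] = 10 + 0 = 10, A[0][1] + B[1][0] = 8 + 3 = 11) = 10 (attained at k = 0)
  C[0][1] = min over k of (A[0][0] + B[0][1] = 10 + 10 = 20, A[0][1] + B[1][1] = 8 + 10 = 18) = 18 (attained at k = 1)
  C[1][0] = min over k of (A[1][0] + B[0][0] = -1 + 0 = -1, A[1][1] + B[1][0] = -3 + 3 = 0) = -1 (attained at k = 0)
  C[1][1] = min over k of (A[1][0] + B[0][1] = -1 + 10 = 9, A[1][1] + B[1][1] = -3 + 10 = 7) = 7 (attained at k = 1)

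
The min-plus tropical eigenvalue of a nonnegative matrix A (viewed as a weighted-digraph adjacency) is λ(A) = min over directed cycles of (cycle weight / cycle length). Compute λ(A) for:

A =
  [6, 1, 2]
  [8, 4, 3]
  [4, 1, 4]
λ(A) = 2

Enumerate directed cycles and compute their means (weight / length). Sample:
  cycle 0 → 0: weight = 6, length = 1, mean = 6/1 ≈ 6.000
  cycle 1 → 1: weight = 4, length = 1, mean = 4/1 ≈ 4.000
  cycle 2 → 2: weight = 4, length = 1, mean = 4/1 ≈ 4.000
  cycle 0 → 1 → 0: weight = 9, length = 2, mean = 9/2 ≈ 4.500
  cycle 0 → 2 → 0: weight = 6, length = 2, mean = 6/2 ≈ 3.000
  cycle 1 → 0 → 1: weight = 9, length = 2, mean = 9/2 ≈ 4.500
Minimum mean = 2.000, attained e.g. along the cycle 1 → 2 → 1 with weight 4 and length 2. So λ(A) = 4/2 = 2.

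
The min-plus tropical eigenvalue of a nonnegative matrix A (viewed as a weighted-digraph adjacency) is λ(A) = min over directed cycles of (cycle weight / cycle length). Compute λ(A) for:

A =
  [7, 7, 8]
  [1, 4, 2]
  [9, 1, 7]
λ(A) = 3/2

Enumerate directed cycles and compute their means (weight / length). Sample:
  cycle 0 → 0: weight = 7, length = 1, mean = 7/1 ≈ 7.000
  cycle 1 → 1: weight = 4, length = 1, mean = 4/1 ≈ 4.000
  cycle 2 → 2: weight = 7, length = 1, mean = 7/1 ≈ 7.000
  cycle 0 → 1 → 0: weight = 8, length = 2, mean = 8/2 ≈ 4.000
  cycle 0 → 2 → 0: weight = 17, length = 2, mean = 17/2 ≈ 8.500
  cycle 1 → 0 → 1: weight = 8, length = 2, mean = 8/2 ≈ 4.000
Minimum mean = 1.500, attained e.g. along the cycle 1 → 2 → 1 with weight 3 and length 2. So λ(A) = 3/2 = 3/2.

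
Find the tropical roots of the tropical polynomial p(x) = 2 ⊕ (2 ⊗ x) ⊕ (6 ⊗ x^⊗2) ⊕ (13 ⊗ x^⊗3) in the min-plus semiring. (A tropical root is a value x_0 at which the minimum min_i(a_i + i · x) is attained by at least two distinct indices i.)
Roots: {-7, -4, 0}

Each tropical root is a break point of the lower envelope of the lines y = a_i + i · x (there are 4 lines, with slopes 0, 1, ..., 3). Only the lines that attain the minimum somewhere contribute to roots; other lines are dominated. Here the surviving (envelope) indices are i = 3, i = 2, i = 1, i = 0.
Intersections between consecutive envelope lines give the roots: for adjacent envelope indices i < j the intersection is x = (a_i − a_j) / (j − i). Reading off the sorted break points: {-7, -4, 0}.
Verification: at each break x_0, at least two indices attain the minimum of min_i(a_i + i · x_0).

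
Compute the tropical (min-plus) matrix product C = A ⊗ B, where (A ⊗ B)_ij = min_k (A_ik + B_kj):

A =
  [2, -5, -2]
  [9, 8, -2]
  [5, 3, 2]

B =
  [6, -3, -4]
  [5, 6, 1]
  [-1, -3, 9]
A ⊗ B =
  [-3, -5, -4]
  [-3, -5, 5]
  [1, -1, 1]

Apply the min-plus product entry-by-entry:
  C[0][0] = min over k of (A[0][0] + B[0][0] = 2 + 6 = 8, A[0][1] + B[1][0] = -5 + 5 = 0, A[0][2] + B[2][0] = -2 + -1 = -3) = -3 (attained at k = 2)
  C[0][1] = min over k of (A[0][0] + B[0][1] = 2 + -3 = -1, A[0][1] + B[1][1] = -5 + 6 = 1, A[0][2] + B[2][1] = -2 + -3 = -5) = -5 (attained at k = 2)
  C[0][2] = min over k of (A[0][0] + B[0][2] = 2 + -4 = -2, A[0][1] + B[1][2] = -5 + 1 = -4, A[0][2] + B[2][2] = -2 + 9 = 7) = -4 (attained at k = 1)
  C[1][0] = min over k of (A[1][0] + B[0][0] = 9 + 6 = 15, A[1][1] + B[1][0] = 8 + 5 = 13, A[1][2] + B[2][0] = -2 + -1 = -3) = -3 (attained at k = 2)
  C[1][1] = min over k of (A[1][0] + B[0][1] = 9 + -3 = 6, A[1][1] + B[1][1] = 8 + 6 = 14, A[1][2] + B[2][1] = -2 + -3 = -5) = -5 (attained at k = 2)
  C[1][2] = min over k of (A[1][0] + B[0][2] = 9 + -4 = 5, A[1][1] + B[1][2] = 8 + 1 = 9, A[1][2] + B[2][2] = -2 + 9 = 7) = 5 (attained at k = 0)
  C[2][0] = min over k of (A[2][0] + B[0][0] = 5 + 6 = 11, A[2][1] + B[1][0] = 3 + 5 = 8, A[2][2] + B[2][0] = 2 + -1 = 1) = 1 (attained at k = 2)
  C[2][1] = min over k of (A[2][0] + B[0][1] = 5 + -3 = 2, A[2][1] + B[1][1] = 3 + 6 = 9, A[2][2] + B[2][1] = 2 + -3 = -1) = -1 (attained at k = 2)
  C[2][2] = min over k of (A[2][0] + B[0][2] = 5 + -4 = 1, A[2][1] + B[1][2] = 3 + 1 = 4, A[2][2] + B[2][2] = 2 + 9 = 11) = 1 (attained at k = 0)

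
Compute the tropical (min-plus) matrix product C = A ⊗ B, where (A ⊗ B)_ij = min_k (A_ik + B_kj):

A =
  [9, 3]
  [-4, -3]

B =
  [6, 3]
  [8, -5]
A ⊗ B =
  [11, -2]
  [2, -8]

Apply the min-plus product entry-by-entry:
  C[0][0] = min over k of (A[0][0] + B[0][0] = 9 + 6 = 15, A[0][1] + B[1][0] = 3 + 8 = 11) = 11 (attained at k = 1)
  C[0][1] = min over k of (A[0][0] + B[0][1] = 9 + 3 = 12, A[0][1] + B[1][1] = 3 + -5 = -2) = -2 (attained at k = 1)
  C[1][0] = min over k of (A[1][0] + B[0][0] = -4 + 6 = 2, A[1][1] + B[1][0] = -3 + 8 = 5) = 2 (attained at k = 0)
  C[1][1] = min over k of (A[1][0] + B[0][1] = -4 + 3 = -1, A[1][1] + B[1][1] = -3 + -5 = -8) = -8 (attained at k = 1)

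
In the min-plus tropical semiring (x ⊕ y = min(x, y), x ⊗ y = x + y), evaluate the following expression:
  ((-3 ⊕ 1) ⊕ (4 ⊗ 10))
((-3 ⊕ 1) ⊕ (4 ⊗ 10)) = -3

Expand innermost to outermost. Recall ⊕ takes the minimum of its arguments and ⊗ takes their sum. Working out the expression ((-3 ⊕ 1) ⊕ (4 ⊗ 10)) gives -3.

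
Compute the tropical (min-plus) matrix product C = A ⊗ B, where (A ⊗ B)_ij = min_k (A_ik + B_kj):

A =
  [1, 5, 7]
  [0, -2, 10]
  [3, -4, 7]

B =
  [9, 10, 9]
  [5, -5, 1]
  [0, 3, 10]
A ⊗ B =
  [7, 0, 6]
  [3, -7, -1]
  [1, -9, -3]

Apply the min-plus product entry-by-entry:
  C[0][0] = min over k of (A[0][0] + B[0][0] = 1 + 9 = 10, A[0][1] + B[1][0] = 5 + 5 = 10, A[0][2] + B[2][0] = 7 + 0 = 7) = 7 (attained at k = 2)
  C[0][1] = min over k of (A[0][0] + B[0][1] = 1 + 10 = 11, A[0][1] + B[1][1] = 5 + -5 = 0, A[0][2] + B[2][1] = 7 + 3 = 10) = 0 (attained at k = 1)
  C[0][2] = min over k of (A[0][0] + B[0][2] = 1 + 9 = 10, A[0][1] + B[1][2] = 5 + 1 = 6, A[0][2] + B[2][2] = 7 + 10 = 17) = 6 (attained at k = 1)
  C[1][0] = min over k of (A[1][0] + B[0][0] = 0 + 9 = 9, A[1][1] + B[1][0] = -2 + 5 = 3, A[1][2] + B[2][0] = 10 + 0 = 10) = 3 (attained at k = 1)
  C[1][1] = min over k of (A[1][0] + B[0][1] = 0 + 10 = 10, A[1][1] + B[1][1] = -2 + -5 = -7, A[1][2] + B[2][1] = 10 + 3 = 13) = -7 (attained at k = 1)
  C[1][2] = min over k of (A[1][0] + B[0][2] = 0 + 9 = 9, A[1][1] + B[1][2] = -2 + 1 = -1, A[1][2] + B[2][2] = 10 + 10 = 20) = -1 (attained at k = 1)
  C[2][0] = min over k of (A[2][0] + B[0][0] = 3 + 9 = 12, A[2][1] + B[1][0] = -4 + 5 = 1, A[2][2] + B[2][0] = 7 + 0 = 7) = 1 (attained at k = 1)
  C[2][1] = min over k of (A[2][0] + B[0][1] = 3 + 10 = 13, A[2][1] + B[1][1] = -4 + -5 = -9, A[2][2] + B[2][1] = 7 + 3 = 10) = -9 (attained at k = 1)
  C[2][2] = min over k of (A[2][0] + B[0][2] = 3 + 9 = 12, A[2][1] + B[1][2] = -4 + 1 = -3, A[2][2] + B[2][2] = 7 + 10 = 17) = -3 (attained at k = 1)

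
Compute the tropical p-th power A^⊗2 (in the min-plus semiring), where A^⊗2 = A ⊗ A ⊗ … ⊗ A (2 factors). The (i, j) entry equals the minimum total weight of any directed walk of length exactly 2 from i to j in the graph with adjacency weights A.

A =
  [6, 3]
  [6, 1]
A^⊗2 =
  [9, 4]
  [7, 2]

Each entry (A^⊗2)_ij equals the minimum over all length-2 walks i = v_0 → v_1 → … → v_2 = j of Σ_t A[v_t][v_{t+1}]. For example, for (i, j) = (0, 1) we minimise over 2 possible intermediate vertex sequences; the minimum is 4, attained along the walk 0 → 1 → 1.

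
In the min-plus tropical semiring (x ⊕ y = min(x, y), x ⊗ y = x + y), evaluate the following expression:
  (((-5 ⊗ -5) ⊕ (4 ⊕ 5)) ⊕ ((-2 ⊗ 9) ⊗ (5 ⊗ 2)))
(((-5 ⊗ -5) ⊕ (4 ⊕ 5)) ⊕ ((-2 ⊗ 9) ⊗ (5 ⊗ 2))) = -10

Expand innermost to outermost. Recall ⊕ takes the minimum of its arguments and ⊗ takes their sum. Working out the expression (((-5 ⊗ -5) ⊕ (4 ⊕ 5)) ⊕ ((-2 ⊗ 9) ⊗ (5 ⊗ 2))) gives -10.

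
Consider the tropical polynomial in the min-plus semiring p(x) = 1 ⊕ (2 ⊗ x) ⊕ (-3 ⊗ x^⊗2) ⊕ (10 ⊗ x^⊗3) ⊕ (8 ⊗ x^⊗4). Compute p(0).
p(0) = -3

A tropical monomial a ⊗ x^⊗i evaluates to a + i · x. Evaluating each term at x = 0:
  Term 0 contributes 1 + 0 · 0 = 1
  Term 1 contributes 2 + 1 · 0 = 2
  Term 2 contributes -3 + 2 · 0 = -3
  Term 3 contributes 10 + 3 · 0 = 10
  Term 4 contributes 8 + 4 · 0 = 8
p(0) = ⊕ of these = min[1, 2, -3, 10, 8] = -3.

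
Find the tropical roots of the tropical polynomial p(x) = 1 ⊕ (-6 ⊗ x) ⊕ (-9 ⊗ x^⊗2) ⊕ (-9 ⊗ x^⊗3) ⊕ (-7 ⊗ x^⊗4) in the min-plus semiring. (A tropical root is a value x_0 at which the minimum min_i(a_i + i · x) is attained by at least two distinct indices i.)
Roots: {-2, 0, 3, 7}

Each tropical root is a break point of the lower envelope of the lines y = a_i + i · x (there are 5 lines, with slopes 0, 1, ..., 4). Only the lines that attain the minimum somewhere contribute to roots; other lines are dominated. Here the surviving (envelope) indices are i = 4, i = 3, i = 2, i = 1, i = 0.
Intersections between consecutive envelope lines give the roots: for adjacent envelope indices i < j the intersection is x = (a_i − a_j) / (j − i). Reading off the sorted break points: {-2, 0, 3, 7}.
Verification: at each break x_0, at least two indices attain the minimum of min_i(a_i + i · x_0).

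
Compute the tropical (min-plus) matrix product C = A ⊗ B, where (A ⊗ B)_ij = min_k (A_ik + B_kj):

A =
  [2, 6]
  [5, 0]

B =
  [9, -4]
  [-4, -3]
A ⊗ B =
  [2, -2]
  [-4, -3]

Apply the min-plus product entry-by-entry:
  C[0][0] = min over k of (A[0][0] + B[0][0] = 2 + 9 = 11, A[0][1] + B[1][0] = 6 + -4 = 2) = 2 (attained at k = 1)
  C[0][1] = min over k of (A[0][0] + B[0][1] = 2 + -4 = -2, A[0][1] + B[1][1] = 6 + -3 = 3) = -2 (attained at k = 0)
  C[1][0] = min over k of (A[1][0] + B[0][0] = 5 + 9 = 14, A[1][1] + B[1][0] = 0 + -4 = -4) = -4 (attained at k = 1)
  C[1][1] = min over k of (A[1][0] + B[0][1] = 5 + -4 = 1, A[1][1] + B[1][1] = 0 + -3 = -3) = -3 (attained at k = 1)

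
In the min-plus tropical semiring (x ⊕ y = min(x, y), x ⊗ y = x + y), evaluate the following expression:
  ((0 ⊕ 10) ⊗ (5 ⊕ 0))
((0 ⊕ 10) ⊗ (5 ⊕ 0)) = 0

Expand innermost to outermost. Recall ⊕ takes the minimum of its arguments and ⊗ takes their sum. Working out the expression ((0 ⊕ 10) ⊗ (5 ⊕ 0)) gives 0.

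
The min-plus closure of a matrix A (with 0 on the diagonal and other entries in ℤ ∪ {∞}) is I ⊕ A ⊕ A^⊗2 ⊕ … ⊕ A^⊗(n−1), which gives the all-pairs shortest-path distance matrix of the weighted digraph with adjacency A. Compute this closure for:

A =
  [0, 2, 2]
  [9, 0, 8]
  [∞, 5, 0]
Closure =
  [0, 2, 2]
  [9, 0, 8]
  [14, 5, 0]

This is the Floyd-Warshall all-pairs shortest-path computation. For each intermediate vertex k = 0, 1, …, 2, update dist[i][j] ← min(dist[i][j], dist[i][k] + dist[k][j]). The final matrix gives, for each (i, j), the minimum total weight of any directed path from i to j (possibly empty when i = j).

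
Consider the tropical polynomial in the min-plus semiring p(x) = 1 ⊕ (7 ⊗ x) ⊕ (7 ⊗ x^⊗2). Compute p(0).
p(0) = 1

A tropical monomial a ⊗ x^⊗i evaluates to a + i · x. Evaluating each term at x = 0:
  Term 0 contributes 1 + 0 · 0 = 1
  Term 1 contributes 7 + 1 · 0 = 7
  Term 2 contributes 7 + 2 · 0 = 7
p(0) = ⊕ of these = min[1, 7, 7] = 1.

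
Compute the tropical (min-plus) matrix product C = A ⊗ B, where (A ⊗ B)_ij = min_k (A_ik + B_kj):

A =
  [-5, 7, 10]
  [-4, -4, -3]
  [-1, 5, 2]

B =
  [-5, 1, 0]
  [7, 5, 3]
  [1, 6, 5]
A ⊗ B =
  [-10, -4, -5]
  [-9, -3, -4]
  [-6, 0, -1]

Apply the min-plus product entry-by-entry:
  C[0][0] = min over k of (A[0][0] + B[0][0] = -5 + -5 = -10, A[0][1] + B[1][0] = 7 + 7 = 14, A[0][2] + B[2][0] = 10 + 1 = 11) = -10 (attained at k = 0)
  C[0][1] = min over k of (A[0][0] + B[0][1] = -5 + 1 = -4, A[0][1] + B[1][1] = 7 + 5 = 12, A[0][2] + B[2][1] = 10 + 6 = 16) = -4 (attained at k = 0)
  C[0][2] = min over k of (A[0][0] + B[0][2] = -5 + 0 = -5, A[0][1] + B[1][2] = 7 + 3 = 10, A[0][2] + B[2][2] = 10 + 5 = 15) = -5 (attained at k = 0)
  C[1][0] = min over k of (A[1][0] + B[0][0] = -4 + -5 = -9, A[1][1] + B[1][0] = -4 + 7 = 3, A[1][2] + B[2][0] = -3 + 1 = -2) = -9 (attained at k = 0)
  C[1][1] = min over k of (A[1][0] + B[0][1] = -4 + 1 = -3, A[1][1] + B[1][1] = -4 + 5 = 1, A[1][2] + B[2][1] = -3 + 6 = 3) = -3 (attained at k = 0)
  C[1][2] = min over k of (A[1][0] + B[0][2] = -4 + 0 = -4, A[1][1] + B[1][2] = -4 + 3 = -1, A[1][2] + B[2][2] = -3 + 5 = 2) = -4 (attained at k = 0)
  C[2][0] = min over k of (A[2][0] + B[0][0] = -1 + -5 = -6, A[2][1] + B[1][0] = 5 + 7 = 12, A[2][2] + B[2][0] = 2 + 1 = 3) = -6 (attained at k = 0)
  C[2][1] = min over k of (A[2][0] + B[0][1] = -1 + 1 = 0, A[2][1] + B[1][1] = 5 + 5 = 10, A[2][2] + B[2][1] = 2 + 6 = 8) = 0 (attained at k = 0)
  C[2][2] = min over k of (A[2][0] + B[0][2] = -1 + 0 = -1, A[2][1] + B[1][2] = 5 + 3 = 8, A[2][2] + B[2][2] = 2 + 5 = 7) = -1 (attained at k = 0)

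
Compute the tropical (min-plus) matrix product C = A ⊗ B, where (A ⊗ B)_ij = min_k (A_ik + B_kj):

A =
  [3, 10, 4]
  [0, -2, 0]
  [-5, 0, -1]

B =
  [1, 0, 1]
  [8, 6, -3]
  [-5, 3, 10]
A ⊗ B =
  [-1, 3, 4]
  [-5, 0, -5]
  [-6, -5, -4]

Apply the min-plus product entry-by-entry:
  C[0][0] = min over k of (A[0][0] + B[0][0] = 3 + 1 = 4, A[0][1] + B[1][0] = 10 + 8 = 18, A[0][2] + B[2][0] = 4 + -5 = -1) = -1 (attained at k = 2)
  C[0][1] = min over k of (A[0][0] + B[0][1] = 3 + 0 = 3, A[0][1] + B[1][1] = 10 + 6 = 16, A[0][2] + B[2][1] = 4 + 3 = 7) = 3 (attained at k = 0)
  C[0][2] = min over k of (A[0][0] + B[0][2] = 3 + 1 = 4, A[0][1] + B[1][2] = 10 + -3 = 7, A[0][2] + B[2][2] = 4 + 10 = 14) = 4 (attained at k = 0)
  C[1][0] = min over k of (A[1][0] + B[0][0] = 0 + 1 = 1, A[1][1] + B[1][0] = -2 + 8 = 6, A[1][2] + B[2][0] = 0 + -5 = -5) = -5 (attained at k = 2)
  C[1][1] = min over k of (A[1][0] + B[0][1] = 0 + 0 = 0, A[1][1] + B[1][1] = -2 + 6 = 4, A[1][2] + B[2][1] = 0 + 3 = 3) = 0 (attained at k = 0)
  C[1][2] = min over k of (A[1][0] + B[0][2] = 0 + 1 = 1, A[1][1] + B[1][2] = -2 + -3 = -5, A[1][2] + B[2][2] = 0 + 10 = 10) = -5 (attained at k = 1)
  C[2][0] = min over k of (A[2][0] + B[0][0] = -5 + 1 = -4, A[2][1] + B[1][0] = 0 + 8 = 8, A[2][2] + B[2][0] = -1 + -5 = -6) = -6 (attained at k = 2)
  C[2][1] = min over k of (A[2][0] + B[0][1] = -5 + 0 = -5, A[2][1] + B[1][1] = 0 + 6 = 6, A[2][2] + B[2][1] = -1 + 3 = 2) = -5 (attained at k = 0)
  C[2][2] = min over k of (A[2][0] + B[0][2] = -5 + 1 = -4, A[2][1] + B[1][2] = 0 + -3 = -3, A[2][2] + B[2][2] = -1 + 10 = 9) = -4 (attained at k = 0)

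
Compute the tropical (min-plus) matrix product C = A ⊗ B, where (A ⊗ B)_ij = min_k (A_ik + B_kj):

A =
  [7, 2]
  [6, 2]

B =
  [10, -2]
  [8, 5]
A ⊗ B =
  [10, 5]
  [10, 4]

Apply the min-plus product entry-by-entry:
  C[0][0] = min over k of (A[0][0] + B[0][0] = 7 + 10 = 17, A[0][1] + B[1][0] = 2 + 8 = 10) = 10 (attained at k = 1)
  C[0][1] = min over k of (A[0][0] + B[0][1] = 7 + -2 = 5, A[0][1] + B[1][1] = 2 + 5 = 7) = 5 (attained at k = 0)
  C[1][0] = min over k of (A[1][0] + B[0][0] = 6 + 10 = 16, A[1][1] + B[1][0] = 2 + 8 = 10) = 10 (attained at k = 1)
  C[1][1] = min over k of (A[1][0] + B[0][1] = 6 + -2 = 4, A[1][1] + B[1][1] = 2 + 5 = 7) = 4 (attained at k = 0)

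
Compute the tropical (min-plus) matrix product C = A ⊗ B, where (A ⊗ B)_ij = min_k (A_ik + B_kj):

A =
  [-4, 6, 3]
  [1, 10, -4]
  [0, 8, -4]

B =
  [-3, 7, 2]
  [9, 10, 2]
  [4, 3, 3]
A ⊗ B =
  [-7, 3, -2]
  [-2, -1, -1]
  [-3, -1, -1]

Apply the min-plus product entry-by-entry:
  C[0][0] = min over k of (A[0][0] + B[0][0] = -4 + -3 = -7, A[0][1] + B[1][0] = 6 + 9 = 15, A[0][2] + B[2][0] = 3 + 4 = 7) = -7 (attained at k = 0)
  C[0][1] = min over k of (A[0][0] + B[0][1] = -4 + 7 = 3, A[0][1] + B[1][1] = 6 + 10 = 16, A[0][2] + B[2][1] = 3 + 3 = 6) = 3 (attained at k = 0)
  C[0][2] = min over k of (A[0][0] + B[0][2] = -4 + 2 = -2, A[0][1] + B[1][2] = 6 + 2 = 8, A[0][2] + B[2][2] = 3 + 3 = 6) = -2 (attained at k = 0)
  C[1][0] = min over k of (A[1][0] + B[0][0] = 1 + -3 = -2, A[1][1] + B[1][0] = 10 + 9 = 19, A[1][2] + B[2][0] = -4 + 4 = 0) = -2 (attained at k = 0)
  C[1][1] = min over k of (A[1][0] + B[0][1] = 1 + 7 = 8, A[1][1] + B[1][1] = 10 + 10 = 20, A[1][2] + B[2][1] = -4 + 3 = -1) = -1 (attained at k = 2)
  C[1][2] = min over k of (A[1][0] + B[0][2] = 1 + 2 = 3, A[1][1] + B[1][2] = 10 + 2 = 12, A[1][2] + B[2][2] = -4 + 3 = -1) = -1 (attained at k = 2)
  C[2][0] = min over k of (A[2][0] + B[0][0] = 0 + -3 = -3, A[2][1] + B[1][0] = 8 + 9 = 17, A[2][2] + B[2][0] = -4 + 4 = 0) = -3 (attained at k = 0)
  C[2][1] = min over k of (A[2][0] + B[0][1] = 0 + 7 = 7, A[2][1] + B[1][1] = 8 + 10 = 18, A[2][2] + B[2][1] = -4 + 3 = -1) = -1 (attained at k = 2)
  C[2][2] = min over k of (A[2][0] + B[0][2] = 0 + 2 = 2, A[2][1] + B[1][2] = 8 + 2 = 10, A[2][2] + B[2][2] = -4 + 3 = -1) = -1 (attained at k = 2)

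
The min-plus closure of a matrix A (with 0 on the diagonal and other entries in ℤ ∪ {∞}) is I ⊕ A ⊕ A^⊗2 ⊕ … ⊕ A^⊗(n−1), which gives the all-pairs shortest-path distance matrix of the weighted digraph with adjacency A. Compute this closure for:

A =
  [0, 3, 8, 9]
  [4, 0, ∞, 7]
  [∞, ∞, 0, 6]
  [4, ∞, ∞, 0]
Closure =
  [0, 3, 8, 9]
  [4, 0, 12, 7]
  [10, 13, 0, 6]
  [4, 7, 12, 0]

This is the Floyd-Warshall all-pairs shortest-path computation. For each intermediate vertex k = 0, 1, …, 3, update dist[i][j] ← min(dist[i][j], dist[i][k] + dist[k][j]). The final matrix gives, for each (i, j), the minimum total weight of any directed path from i to j (possibly empty when i = j).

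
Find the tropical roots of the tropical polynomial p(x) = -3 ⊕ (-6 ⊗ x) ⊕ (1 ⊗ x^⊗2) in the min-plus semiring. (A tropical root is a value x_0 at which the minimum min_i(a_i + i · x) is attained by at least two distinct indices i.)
Roots: {-7, 3}

Each tropical root is a break point of the lower envelope of the lines y = a_i + i · x (there are 3 lines, with slopes 0, 1, ..., 2). Only the lines that attain the minimum somewhere contribute to roots; other lines are dominated. Here the surviving (envelope) indices are i = 2, i = 1, i = 0.
Intersections between consecutive envelope lines give the roots: for adjacent envelope indices i < j the intersection is x = (a_i − a_j) / (j − i). Reading off the sorted break points: {-7, 3}.
Verification: at each break x_0, at least two indices attain the minimum of min_i(a_i + i · x_0).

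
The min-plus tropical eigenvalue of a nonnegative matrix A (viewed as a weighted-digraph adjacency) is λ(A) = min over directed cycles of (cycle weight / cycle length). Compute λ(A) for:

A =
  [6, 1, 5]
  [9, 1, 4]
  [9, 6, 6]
λ(A) = 1

Enumerate directed cycles and compute their means (weight / length). Sample:
  cycle 0 → 0: weight = 6, length = 1, mean = 6/1 ≈ 6.000
  cycle 1 → 1: weight = 1, length = 1, mean = 1/1 ≈ 1.000
  cycle 2 → 2: weight = 6, length = 1, mean = 6/1 ≈ 6.000
  cycle 0 → 1 → 0: weight = 10, length = 2, mean = 10/2 ≈ 5.000
  cycle 0 → 2 → 0: weight = 14, length = 2, mean = 14/2 ≈ 7.000
  cycle 1 → 0 → 1: weight = 10, length = 2, mean = 10/2 ≈ 5.000
Minimum mean = 1.000, attained e.g. along the cycle 1 → 1 with weight 1 and length 1. So λ(A) = 1/1 = 1.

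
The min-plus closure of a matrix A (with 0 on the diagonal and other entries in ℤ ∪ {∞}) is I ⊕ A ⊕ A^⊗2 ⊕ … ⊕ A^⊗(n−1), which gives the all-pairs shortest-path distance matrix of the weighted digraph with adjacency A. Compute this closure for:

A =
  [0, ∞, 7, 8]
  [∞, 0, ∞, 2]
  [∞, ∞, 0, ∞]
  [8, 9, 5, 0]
Closure =
  [0, 17, 7, 8]
  [10, 0, 7, 2]
  [∞, ∞, 0, ∞]
  [8, 9, 5, 0]

This is the Floyd-Warshall all-pairs shortest-path computation. For each intermediate vertex k = 0, 1, …, 3, update dist[i][j] ← min(dist[i][j], dist[i][k] + dist[k][j]). The final matrix gives, for each (i, j), the minimum total weight of any directed path from i to j (possibly empty when i = j).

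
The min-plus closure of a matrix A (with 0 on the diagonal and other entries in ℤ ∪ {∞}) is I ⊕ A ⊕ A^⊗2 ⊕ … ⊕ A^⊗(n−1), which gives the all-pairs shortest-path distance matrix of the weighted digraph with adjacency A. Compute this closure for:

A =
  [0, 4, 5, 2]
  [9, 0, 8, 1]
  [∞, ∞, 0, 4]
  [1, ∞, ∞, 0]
Closure =
  [0, 4, 5, 2]
  [2, 0, 7, 1]
  [5, 9, 0, 4]
  [1, 5, 6, 0]

This is the Floyd-Warshall all-pairs shortest-path computation. For each intermediate vertex k = 0, 1, …, 3, update dist[i][j] ← min(dist[i][j], dist[i][k] + dist[k][j]). The final matrix gives, for each (i, j), the minimum total weight of any directed path from i to j (possibly empty when i = j).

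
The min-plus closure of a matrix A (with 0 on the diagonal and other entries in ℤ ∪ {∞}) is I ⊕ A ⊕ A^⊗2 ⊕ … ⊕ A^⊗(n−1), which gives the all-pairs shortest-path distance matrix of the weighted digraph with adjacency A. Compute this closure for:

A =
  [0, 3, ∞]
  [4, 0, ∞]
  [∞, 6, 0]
Closure =
  [0, 3, ∞]
  [4, 0, ∞]
  [10, 6, 0]

This is the Floyd-Warshall all-pairs shortest-path computation. For each intermediate vertex k = 0, 1, …, 2, update dist[i][j] ← min(dist[i][j], dist[i][k] + dist[k][j]). The final matrix gives, for each (i, j), the minimum total weight of any directed path from i to j (possibly empty when i = j).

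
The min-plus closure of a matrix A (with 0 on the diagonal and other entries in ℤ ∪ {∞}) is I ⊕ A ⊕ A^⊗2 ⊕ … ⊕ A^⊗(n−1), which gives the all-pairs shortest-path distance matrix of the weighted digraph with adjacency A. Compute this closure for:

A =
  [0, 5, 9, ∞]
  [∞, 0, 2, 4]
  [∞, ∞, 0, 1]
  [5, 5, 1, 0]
Closure =
  [0, 5, 7, 8]
  [8, 0, 2, 3]
  [6, 6, 0, 1]
  [5, 5, 1, 0]

This is the Floyd-Warshall all-pairs shortest-path computation. For each intermediate vertex k = 0, 1, …, 3, update dist[i][j] ← min(dist[i][j], dist[i][k] + dist[k][j]). The final matrix gives, for each (i, j), the minimum total weight of any directed path from i to j (possibly empty when i = j).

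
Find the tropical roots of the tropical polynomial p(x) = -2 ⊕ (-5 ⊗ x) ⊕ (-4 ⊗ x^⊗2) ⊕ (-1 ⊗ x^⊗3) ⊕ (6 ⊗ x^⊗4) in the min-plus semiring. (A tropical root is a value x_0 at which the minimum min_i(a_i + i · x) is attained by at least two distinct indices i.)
Roots: {-7, -3, -1, 3}

Each tropical root is a break point of the lower envelope of the lines y = a_i + i · x (there are 5 lines, with slopes 0, 1, ..., 4). Only the lines that attain the minimum somewhere contribute to roots; other lines are dominated. Here the surviving (envelope) indices are i = 4, i = 3, i = 2, i = 1, i = 0.
Intersections between consecutive envelope lines give the roots: for adjacent envelope indices i < j the intersection is x = (a_i − a_j) / (j − i). Reading off the sorted break points: {-7, -3, -1, 3}.
Verification: at each break x_0, at least two indices attain the minimum of min_i(a_i + i · x_0).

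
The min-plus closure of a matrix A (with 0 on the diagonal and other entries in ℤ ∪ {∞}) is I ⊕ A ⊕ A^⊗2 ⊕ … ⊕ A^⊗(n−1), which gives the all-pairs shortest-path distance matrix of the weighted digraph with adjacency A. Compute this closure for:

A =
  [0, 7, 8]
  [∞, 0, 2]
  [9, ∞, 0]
Closure =
  [0, 7, 8]
  [11, 0, 2]
  [9, 16, 0]

This is the Floyd-Warshall all-pairs shortest-path computation. For each intermediate vertex k = 0, 1, …, 2, update dist[i][j] ← min(dist[i][j], dist[i][k] + dist[k][j]). The final matrix gives, for each (i, j), the minimum total weight of any directed path from i to j (possibly empty when i = j).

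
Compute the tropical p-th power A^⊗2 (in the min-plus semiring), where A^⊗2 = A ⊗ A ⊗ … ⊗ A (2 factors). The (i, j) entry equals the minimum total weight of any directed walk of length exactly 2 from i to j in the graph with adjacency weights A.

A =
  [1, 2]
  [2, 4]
A^⊗2 =
  [2, 3]
  [3, 4]

Each entry (A^⊗2)_ij equals the minimum over all length-2 walks i = v_0 → v_1 → … → v_2 = j of Σ_t A[v_t][v_{t+1}]. For example, for (i, j) = (0, 1) we minimise over 2 possible intermediate vertex sequences; the minimum is 3, attained along the walk 0 → 0 → 1.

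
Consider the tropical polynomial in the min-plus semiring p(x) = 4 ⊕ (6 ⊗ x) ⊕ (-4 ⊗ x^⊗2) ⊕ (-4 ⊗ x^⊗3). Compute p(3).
p(3) = 2

A tropical monomial a ⊗ x^⊗i evaluates to a + i · x. Evaluating each term at x = 3:
  Term 0 contributes 4 + 0 · 3 = 4
  Term 1 contributes 6 + 1 · 3 = 9
  Term 2 contributes -4 + 2 · 3 = 2
  Term 3 contributes -4 + 3 · 3 = 5
p(3) = ⊕ of these = min[4, 9, 2, 5] = 2.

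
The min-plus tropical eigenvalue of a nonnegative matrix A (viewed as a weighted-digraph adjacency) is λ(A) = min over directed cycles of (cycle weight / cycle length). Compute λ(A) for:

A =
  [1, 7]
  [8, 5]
λ(A) = 1

Enumerate directed cycles and compute their means (weight / length). Sample:
  cycle 0 → 0: weight = 1, length = 1, mean = 1/1 ≈ 1.000
  cycle 1 → 1: weight = 5, length = 1, mean = 5/1 ≈ 5.000
  cycle 0 → 1 → 0: weight = 15, length = 2, mean = 15/2 ≈ 7.500
  cycle 1 → 0 → 1: weight = 15, length = 2, mean = 15/2 ≈ 7.500
Minimum mean = 1.000, attained e.g. along the cycle 0 → 0 with weight 1 and length 1. So λ(A) = 1/1 = 1.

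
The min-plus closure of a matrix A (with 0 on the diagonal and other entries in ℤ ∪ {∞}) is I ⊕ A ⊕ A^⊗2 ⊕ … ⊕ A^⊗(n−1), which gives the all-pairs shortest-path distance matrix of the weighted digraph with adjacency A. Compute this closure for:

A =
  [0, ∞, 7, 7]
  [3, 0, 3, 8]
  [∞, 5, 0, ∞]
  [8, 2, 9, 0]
Closure =
  [0, 9, 7, 7]
  [3, 0, 3, 8]
  [8, 5, 0, 13]
  [5, 2, 5, 0]

This is the Floyd-Warshall all-pairs shortest-path computation. For each intermediate vertex k = 0, 1, …, 3, update dist[i][j] ← min(dist[i][j], dist[i][k] + dist[k][j]). The final matrix gives, for each (i, j), the minimum total weight of any directed path from i to j (possibly empty when i = j).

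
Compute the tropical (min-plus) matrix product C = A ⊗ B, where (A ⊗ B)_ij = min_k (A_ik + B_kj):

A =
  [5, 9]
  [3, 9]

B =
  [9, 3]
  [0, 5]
A ⊗ B =
  [9, 8]
  [9, 6]

Apply the min-plus product entry-by-entry:
  C[0][0] = min over k of (A[0][0] + B[0][0] = 5 + 9 = 14, A[0][1] + B[1][0] = 9 + 0 = 9) = 9 (attained at k = 1)
  C[0][1] = min over k of (A[0][0] + B[0][1] = 5 + 3 = 8, A[0][1] + B[1][1] = 9 + 5 = 14) = 8 (attained at k = 0)
  C[1][0] = min over k of (A[1][0] + B[0][0] = 3 + 9 = 12, A[1][1] + B[1][0] = 9 + 0 = 9) = 9 (attained at k = 1)
  C[1][1] = min over k of (A[1][0] + B[0][1] = 3 + 3 = 6, A[1][1] + B[1][1] = 9 + 5 = 14) = 6 (attained at k = 0)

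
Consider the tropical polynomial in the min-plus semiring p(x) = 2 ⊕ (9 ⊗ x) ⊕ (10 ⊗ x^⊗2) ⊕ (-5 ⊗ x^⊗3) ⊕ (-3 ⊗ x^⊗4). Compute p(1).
p(1) = -2

A tropical monomial a ⊗ x^⊗i evaluates to a + i · x. Evaluating each term at x = 1:
  Term 0 contributes 2 + 0 · 1 = 2
  Term 1 contributes 9 + 1 · 1 = 10
  Term 2 contributes 10 + 2 · 1 = 12
  Term 3 contributes -5 + 3 · 1 = -2
  Term 4 contributes -3 + 4 · 1 = 1
p(1) = ⊕ of these = min[2, 10, 12, -2, 1] = -2.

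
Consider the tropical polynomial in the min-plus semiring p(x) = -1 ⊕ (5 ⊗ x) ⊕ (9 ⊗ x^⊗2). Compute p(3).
p(3) = -1

A tropical monomial a ⊗ x^⊗i evaluates to a + i · x. Evaluating each term at x = 3:
  Term 0 contributes -1 + 0 · 3 = -1
  Term 1 contributes 5 + 1 · 3 = 8
  Term 2 contributes 9 + 2 · 3 = 15
p(3) = ⊕ of these = min[-1, 8, 15] = -1.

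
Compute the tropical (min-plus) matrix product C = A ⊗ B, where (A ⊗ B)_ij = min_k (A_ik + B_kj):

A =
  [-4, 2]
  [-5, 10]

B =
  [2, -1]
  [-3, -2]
A ⊗ B =
  [-2, -5]
  [-3, -6]

Apply the min-plus product entry-by-entry:
  C[0][0] = min over k of (A[0][0] + B[0][0] = -4 + 2 = -2, A[0][1] + B[1][0] = 2 + -3 = -1) = -2 (attained at k = 0)
  C[0][1] = min over k of (A[0][0] + B[0][1] = -4 + -1 = -5, A[0][1] + B[1][1] = 2 + -2 = 0) = -5 (attained at k = 0)
  C[1][0] = min over k of (A[1][0] + B[0][0] = -5 + 2 = -3, A[1][1] + B[1][0] = 10 + -3 = 7) = -3 (attained at k = 0)
  C[1][1] = min over k of (A[1][0] + B[0][1] = -5 + -1 = -6, A[1][1] + B[1][1] = 10 + -2 = 8) = -6 (attained at k = 0)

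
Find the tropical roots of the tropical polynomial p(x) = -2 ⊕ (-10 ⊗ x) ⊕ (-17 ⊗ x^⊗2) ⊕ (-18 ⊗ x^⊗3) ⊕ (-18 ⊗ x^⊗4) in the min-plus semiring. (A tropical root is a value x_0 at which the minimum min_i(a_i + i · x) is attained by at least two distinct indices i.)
Roots: {0, 1, 7, 8}

Each tropical root is a break point of the lower envelope of the lines y = a_i + i · x (there are 5 lines, with slopes 0, 1, ..., 4). Only the lines that attain the minimum somewhere contribute to roots; other lines are dominated. Here the surviving (envelope) indices are i = 4, i = 3, i = 2, i = 1, i = 0.
Intersections between consecutive envelope lines give the roots: for adjacent envelope indices i < j the intersection is x = (a_i − a_j) / (j − i). Reading off the sorted break points: {0, 1, 7, 8}.
Verification: at each break x_0, at least two indices attain the minimum of min_i(a_i + i · x_0).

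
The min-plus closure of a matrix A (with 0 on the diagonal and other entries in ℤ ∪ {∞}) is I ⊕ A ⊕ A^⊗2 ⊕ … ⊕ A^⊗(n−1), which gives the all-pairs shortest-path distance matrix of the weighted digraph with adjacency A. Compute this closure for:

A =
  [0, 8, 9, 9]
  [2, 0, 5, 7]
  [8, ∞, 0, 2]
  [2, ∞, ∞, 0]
Closure =
  [0, 8, 9, 9]
  [2, 0, 5, 7]
  [4, 12, 0, 2]
  [2, 10, 11, 0]

This is the Floyd-Warshall all-pairs shortest-path computation. For each intermediate vertex k = 0, 1, …, 3, update dist[i][j] ← min(dist[i][j], dist[i][k] + dist[k][j]). The final matrix gives, for each (i, j), the minimum total weight of any directed path from i to j (possibly empty when i = j).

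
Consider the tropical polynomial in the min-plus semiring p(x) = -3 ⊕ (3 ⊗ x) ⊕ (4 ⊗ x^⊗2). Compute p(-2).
p(-2) = -3

A tropical monomial a ⊗ x^⊗i evaluates to a + i · x. Evaluating each term at x = -2:
  Term 0 contributes -3 + 0 · -2 = -3
  Term 1 contributes 3 + 1 · -2 = 1
  Term 2 contributes 4 + 2 · -2 = 0
p(-2) = ⊕ of these = min[-3, 1, 0] = -3.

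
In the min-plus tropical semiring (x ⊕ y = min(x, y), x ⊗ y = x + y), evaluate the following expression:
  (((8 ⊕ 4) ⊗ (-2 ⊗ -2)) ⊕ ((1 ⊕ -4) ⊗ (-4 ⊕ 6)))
(((8 ⊕ 4) ⊗ (-2 ⊗ -2)) ⊕ ((1 ⊕ -4) ⊗ (-4 ⊕ 6))) = -8

Expand innermost to outermost. Recall ⊕ takes the minimum of its arguments and ⊗ takes their sum. Working out the expression (((8 ⊕ 4) ⊗ (-2 ⊗ -2)) ⊕ ((1 ⊕ -4) ⊗ (-4 ⊕ 6))) gives -8.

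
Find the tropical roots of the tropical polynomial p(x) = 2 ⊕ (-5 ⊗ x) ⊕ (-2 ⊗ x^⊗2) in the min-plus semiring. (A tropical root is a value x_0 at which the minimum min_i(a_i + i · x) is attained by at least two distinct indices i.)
Roots: {-3, 7}

Each tropical root is a break point of the lower envelope of the lines y = a_i + i · x (there are 3 lines, with slopes 0, 1, ..., 2). Only the lines that attain the minimum somewhere contribute to roots; other lines are dominated. Here the surviving (envelope) indices are i = 2, i = 1, i = 0.
Intersections between consecutive envelope lines give the roots: for adjacent envelope indices i < j the intersection is x = (a_i − a_j) / (j − i). Reading off the sorted break points: {-3, 7}.
Verification: at each break x_0, at least two indices attain the minimum of min_i(a_i + i · x_0).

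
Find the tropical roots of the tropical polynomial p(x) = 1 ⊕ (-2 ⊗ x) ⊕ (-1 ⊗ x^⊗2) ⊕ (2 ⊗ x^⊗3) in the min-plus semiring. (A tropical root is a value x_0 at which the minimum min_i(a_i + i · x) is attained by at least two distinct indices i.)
Roots: {-3, -1, 3}

Each tropical root is a break point of the lower envelope of the lines y = a_i + i · x (there are 4 lines, with slopes 0, 1, ..., 3). Only the lines that attain the minimum somewhere contribute to roots; other lines are dominated. Here the surviving (envelope) indices are i = 3, i = 2, i = 1, i = 0.
Intersections between consecutive envelope lines give the roots: for adjacent envelope indices i < j the intersection is x = (a_i − a_j) / (j − i). Reading off the sorted break points: {-3, -1, 3}.
Verification: at each break x_0, at least two indices attain the minimum of min_i(a_i + i · x_0).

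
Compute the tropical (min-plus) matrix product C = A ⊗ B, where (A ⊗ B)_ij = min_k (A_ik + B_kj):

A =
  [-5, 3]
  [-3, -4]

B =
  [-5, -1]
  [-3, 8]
A ⊗ B =
  [-10, -6]
  [-8, -4]

Apply the min-plus product entry-by-entry:
  C[0][0] = min over k of (A[0][0] + B[0][0] = -5 + -5 = -10, A[0][1] + B[1][0] = 3 + -3 = 0) = -10 (attained at k = 0)
  C[0][1] = min over k of (A[0][0] + B[0][1] = -5 + -1 = -6, A[0][1] + B[1][1] = 3 + 8 = 11) = -6 (attained at k = 0)
  C[1][0] = min over k of (A[1][0] + B[0][0] = -3 + -5 = -8, A[1][1] + B[1][0] = -4 + -3 = -7) = -8 (attained at k = 0)
  C[1][1] = min over k of (A[1][0] + B[0][1] = -3 + -1 = -4, A[1][1] + B[1][1] = -4 + 8 = 4) = -4 (attained at k = 0)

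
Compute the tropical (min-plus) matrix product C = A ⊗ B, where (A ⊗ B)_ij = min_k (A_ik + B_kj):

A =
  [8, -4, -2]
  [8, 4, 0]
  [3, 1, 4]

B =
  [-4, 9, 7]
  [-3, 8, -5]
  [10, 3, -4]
A ⊗ B =
  [-7, 1, -9]
  [1, 3, -4]
  [-2, 7, -4]

Apply the min-plus product entry-by-entry:
  C[0][0] = min over k of (A[0][0] + B[0][0] = 8 + -4 = 4, A[0][1] + B[1][0] = -4 + -3 = -7, A[0][2] + B[2][0] = -2 + 10 = 8) = -7 (attained at k = 1)
  C[0][1] = min over k of (A[0][0] + B[0][1] = 8 + 9 = 17, A[0][1] + B[1][1] = -4 + 8 = 4, A[0][2] + B[2][1] = -2 + 3 = 1) = 1 (attained at k = 2)
  C[0][2] = min over k of (A[0][0] + B[0][2] = 8 + 7 = 15, A[0][1] + B[1][2] = -4 + -5 = -9, A[0][2] + B[2][2] = -2 + -4 = -6) = -9 (attained at k = 1)
  C[1][0] = min over k of (A[1][0] + B[0][0] = 8 + -4 = 4, A[1][1] + B[1][0] = 4 + -3 = 1, A[1][2] + B[2][0] = 0 + 10 = 10) = 1 (attained at k = 1)
  C[1][1] = min over k of (A[1][0] + B[0][1] = 8 + 9 = 17, A[1][1] + B[1][1] = 4 + 8 = 12, A[1][2] + B[2][1] = 0 + 3 = 3) = 3 (attained at k = 2)
  C[1][2] = min over k of (A[1][0] + B[0][2] = 8 + 7 = 15, A[1][1] + B[1][2] = 4 + -5 = -1, A[1][2] + B[2][2] = 0 + -4 = -4) = -4 (attained at k = 2)
  C[2][0] = min over k of (A[2][0] + B[0][0] = 3 + -4 = -1, A[2][1] + B[1][0] = 1 + -3 = -2, A[2][2] + B[2][0] = 4 + 10 = 14) = -2 (attained at k = 1)
  C[2][1] = min over k of (A[2][0] + B[0][1] = 3 + 9 = 12, A[2][1] + B[1][1] = 1 + 8 = 9, A[2][2] + B[2][1] = 4 + 3 = 7) = 7 (attained at k = 2)
  C[2][2] = min over k of (A[2][0] + B[0][2] = 3 + 7 = 10, A[2][1] + B[1][2] = 1 + -5 = -4, A[2][2] + B[2][2] = 4 + -4 = 0) = -4 (attained at k = 1)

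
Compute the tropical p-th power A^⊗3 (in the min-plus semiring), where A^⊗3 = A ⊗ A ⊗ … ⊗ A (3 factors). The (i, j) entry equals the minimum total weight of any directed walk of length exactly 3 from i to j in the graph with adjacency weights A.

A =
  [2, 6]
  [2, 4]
A^⊗3 =
  [6, 10]
  [6, 10]

Each entry (A^⊗3)_ij equals the minimum over all length-3 walks i = v_0 → v_1 → … → v_3 = j of Σ_t A[v_t][v_{t+1}]. For example, for (i, j) = (0, 1) we minimise over 4 possible intermediate vertex sequences; the minimum is 10, attained along the walk 0 → 0 → 0 → 1.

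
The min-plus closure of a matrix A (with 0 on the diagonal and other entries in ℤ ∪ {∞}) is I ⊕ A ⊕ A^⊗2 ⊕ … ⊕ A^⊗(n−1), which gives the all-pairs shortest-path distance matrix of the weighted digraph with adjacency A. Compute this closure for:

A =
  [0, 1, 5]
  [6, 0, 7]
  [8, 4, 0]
Closure =
  [0, 1, 5]
  [6, 0, 7]
  [8, 4, 0]

This is the Floyd-Warshall all-pairs shortest-path computation. For each intermediate vertex k = 0, 1, …, 2, update dist[i][j] ← min(dist[i][j], dist[i][k] + dist[k][j]). The final matrix gives, for each (i, j), the minimum total weight of any directed path from i to j (possibly empty when i = j).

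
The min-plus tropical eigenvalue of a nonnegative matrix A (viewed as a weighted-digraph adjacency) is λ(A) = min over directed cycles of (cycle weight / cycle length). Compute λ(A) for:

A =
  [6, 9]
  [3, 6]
λ(A) = 6

Enumerate directed cycles and compute their means (weight / length). Sample:
  cycle 0 → 0: weight = 6, length = 1, mean = 6/1 ≈ 6.000
  cycle 1 → 1: weight = 6, length = 1, mean = 6/1 ≈ 6.000
  cycle 0 → 1 → 0: weight = 12, length = 2, mean = 12/2 ≈ 6.000
  cycle 1 → 0 → 1: weight = 12, length = 2, mean = 12/2 ≈ 6.000
Minimum mean = 6.000, attained e.g. along the cycle 0 → 0 with weight 6 and length 1. So λ(A) = 6/1 = 6.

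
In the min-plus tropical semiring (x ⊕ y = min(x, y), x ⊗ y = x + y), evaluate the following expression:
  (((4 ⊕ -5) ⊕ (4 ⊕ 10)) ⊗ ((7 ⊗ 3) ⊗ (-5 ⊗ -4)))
(((4 ⊕ -5) ⊕ (4 ⊕ 10)) ⊗ ((7 ⊗ 3) ⊗ (-5 ⊗ -4))) = -4

Expand innermost to outermost. Recall ⊕ takes the minimum of its arguments and ⊗ takes their sum. Working out the expression (((4 ⊕ -5) ⊕ (4 ⊕ 10)) ⊗ ((7 ⊗ 3) ⊗ (-5 ⊗ -4))) gives -4.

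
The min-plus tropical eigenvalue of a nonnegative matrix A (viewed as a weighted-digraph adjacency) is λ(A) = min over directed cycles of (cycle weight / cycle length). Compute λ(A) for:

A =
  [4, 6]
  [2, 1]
λ(A) = 1

Enumerate directed cycles and compute their means (weight / length). Sample:
  cycle 0 → 0: weight = 4, length = 1, mean = 4/1 ≈ 4.000
  cycle 1 → 1: weight = 1, length = 1, mean = 1/1 ≈ 1.000
  cycle 0 → 1 → 0: weight = 8, length = 2, mean = 8/2 ≈ 4.000
  cycle 1 → 0 → 1: weight = 8, length = 2, mean = 8/2 ≈ 4.000
Minimum mean = 1.000, attained e.g. along the cycle 1 → 1 with weight 1 and length 1. So λ(A) = 1/1 = 1.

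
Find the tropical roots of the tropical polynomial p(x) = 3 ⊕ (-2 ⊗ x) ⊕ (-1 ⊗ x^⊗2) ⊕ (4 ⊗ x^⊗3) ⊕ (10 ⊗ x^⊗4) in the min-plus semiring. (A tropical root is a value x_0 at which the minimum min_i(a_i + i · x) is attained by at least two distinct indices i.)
Roots: {-6, -5, -1, 5}

Each tropical root is a break point of the lower envelope of the lines y = a_i + i · x (there are 5 lines, with slopes 0, 1, ..., 4). Only the lines that attain the minimum somewhere contribute to roots; other lines are dominated. Here the surviving (envelope) indices are i = 4, i = 3, i = 2, i = 1, i = 0.
Intersections between consecutive envelope lines give the roots: for adjacent envelope indices i < j the intersection is x = (a_i − a_j) / (j − i). Reading off the sorted break points: {-6, -5, -1, 5}.
Verification: at each break x_0, at least two indices attain the minimum of min_i(a_i + i · x_0).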